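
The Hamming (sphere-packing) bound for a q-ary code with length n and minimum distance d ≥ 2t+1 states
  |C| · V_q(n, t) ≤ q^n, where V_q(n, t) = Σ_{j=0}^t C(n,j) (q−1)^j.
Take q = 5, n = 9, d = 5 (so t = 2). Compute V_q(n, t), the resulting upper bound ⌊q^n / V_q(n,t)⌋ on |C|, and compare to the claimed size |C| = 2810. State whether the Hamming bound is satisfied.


V_q(n, t) = 613, q^n = 1953125, Hamming bound = 3186, |C| = 2810 ≤ bound (satisfied).

Step 1: Compute V_q(n, t) = Σ_{j=0}^2 C(n, j) (q−1)^j.
  j = 0: C(9,0)·(4)^0 = 1·1 = 1.
  j = 1: C(9,1)·(4)^1 = 9·4 = 36.
  j = 2: C(9,2)·(4)^2 = 36·16 = 576.
  V_q(n, t) = 1 + 36 + 576 = 613.
Step 2: q^n = 5^9 = 1953125.
Step 3: Hamming bound ⌊q^n / V_q(n,t)⌋ = ⌊1953125/613⌋ = 3186.
Step 4: Compare |C| = 2810 to 3186: satisfied.
The claimed |C| lies below the Hamming bound.


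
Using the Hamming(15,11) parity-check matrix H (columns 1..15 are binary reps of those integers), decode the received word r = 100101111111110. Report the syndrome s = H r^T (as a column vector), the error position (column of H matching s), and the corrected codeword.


s = (1, 0, 1, 1)^T, error position = 11, corrected codeword c = 100101111101110

Compute s = H r^T mod 2 one row at a time:
  s_1 = 1 + 1 + 1 + 1 + 1 + 1 + 1 + 0 = 7 ≡ 1 (mod 2).
  s_2 = 1 + 0 + 1 + 1 + 1 + 1 + 1 + 0 = 6 ≡ 0 (mod 2).
  s_3 = 0 + 0 + 1 + 1 + 1 + 1 + 1 + 0 = 5 ≡ 1 (mod 2).
  s_4 = 1 + 0 + 0 + 1 + 1 + 1 + 1 + 0 = 5 ≡ 1 (mod 2).
s = (1, 0, 1, 1)^T — this equals column 11 of H (binary 1011), so error is at position 11.
Correct: flip bit 11 of r = 100101111111110 to get c = 100101111101110.


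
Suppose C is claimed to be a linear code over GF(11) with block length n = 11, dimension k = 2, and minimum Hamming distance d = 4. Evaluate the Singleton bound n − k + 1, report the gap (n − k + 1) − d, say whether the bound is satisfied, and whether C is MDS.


Singleton RHS = n − k + 1 = 10, slack = 6, bound satisfied, not MDS.

Singleton bound: d ≤ n − k + 1.
Here n = 11, k = 2, so n − k + 1 = 10.
Given d = 4, check d ≤ 10: YES.
Slack = (n − k + 1) − d = 6.
The code is NOT MDS (slack = 6 > 0).
Description: the claimed parameters are [11, 2, 4]_11; such a code would be non-MDS.


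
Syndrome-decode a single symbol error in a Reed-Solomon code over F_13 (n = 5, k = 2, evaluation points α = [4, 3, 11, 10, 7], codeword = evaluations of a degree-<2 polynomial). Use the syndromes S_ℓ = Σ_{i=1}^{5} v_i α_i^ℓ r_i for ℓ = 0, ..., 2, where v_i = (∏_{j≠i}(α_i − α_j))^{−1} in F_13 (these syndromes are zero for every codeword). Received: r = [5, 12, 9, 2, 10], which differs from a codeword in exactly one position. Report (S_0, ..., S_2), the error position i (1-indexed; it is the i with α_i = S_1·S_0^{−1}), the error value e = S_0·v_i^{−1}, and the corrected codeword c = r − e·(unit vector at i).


S = (9, 8, 10), error at position 3, error magnitude e = 1, c = [5, 12, 8, 2, 10].

Step 1: column multipliers v_i = (∏_{j≠i}(α_i − α_j))^{−1} mod 13.
  i = 1 (α = 4): (4−3)(4−11)(4−10)(4−7) = 1·(−7)·(−6)·(−3) = −126 ≡ 4, so v_1 = 4^{−1} = 10 (mod 13).
  i = 2 (α = 3): (3−4)(3−11)(3−10)(3−7) = (−1)·(−8)·(−7)·(−4) = 224 ≡ 3, so v_2 = 3^{−1} = 9 (mod 13).
  i = 3 (α = 11): (11−4)(11−3)(11−10)(11−7) = 7·8·1·4 = 224 ≡ 3, so v_3 = 3^{−1} = 9 (mod 13).
  i = 4 (α = 10): (10−4)(10−3)(10−11)(10−7) = 6·7·(−1)·3 = −126 ≡ 4, so v_4 = 4^{−1} = 10 (mod 13).
  i = 5 (α = 7): (7−4)(7−3)(7−11)(7−10) = 3·4·(−4)·(−3) = 144 ≡ 1, so v_5 = 1^{−1} = 1 (mod 13).
  v = [10, 9, 9, 10, 1].
Step 2: syndromes of r = [5, 12, 9, 2, 10] (all sums mod 13).
  S_0 = Σ v_i r_i = 10·5 + 9·12 + 9·9 + 10·2 + 1·10 = 269 ≡ 9.
  S_1 = Σ v_i α_i r_i = 10·4·5 + 9·3·12 + 9·11·9 + 10·10·2 + 1·7·10 = 1685 ≡ 8.
  α_i^2 mod 13 = [3, 9, 4, 9, 10].
  S_2 = Σ v_i α_i^2 r_i = 10·3·5 + 9·9·12 + 9·4·9 + 10·9·2 + 1·10·10 = 1726 ≡ 10.
  S = (9, 8, 10) ≠ 0, so r is not a codeword (an error is present).
Step 3: locate the error. For a single error e at position i, S_ℓ = v_i·e·α_i^ℓ, so α_err = S_1/S_0.
  S_0^{−1} = 9^{−1} = 3 (mod 13), so α_err = 8·3 = 24 ≡ 11 = α_3. Error position i = 3.
  Consistency check: S_2/S_1 = 10·5 = 50 ≡ 11 = α_err ✓ (single-error assumption holds).
Step 4: error magnitude e = S_0/v_3 = S_0·∏_{j≠3}(α_3 − α_j) = 9·3 = 27 ≡ 1 (mod 13).
Step 5: correct position 3: c_3 = r_3 − e = 9 − 1 ≡ 8 (mod 13). Hence c = [5, 12, 8, 2, 10].
  Check: interpolating c through the α_i gives m(x) = 7 + 6·x (degree < 2) with m(α_i) = c_i for every i, so c is indeed a codeword.


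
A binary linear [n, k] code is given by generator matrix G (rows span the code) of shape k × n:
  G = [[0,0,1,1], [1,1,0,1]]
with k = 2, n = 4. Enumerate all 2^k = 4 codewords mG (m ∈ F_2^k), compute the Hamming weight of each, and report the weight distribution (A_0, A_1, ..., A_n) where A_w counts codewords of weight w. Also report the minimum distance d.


Weight distribution: A_0 = 1, A_2 = 1, A_3 = 2. Minimum distance d = 2.

Enumerate all 2^2 = 4 messages m ∈ F_2^2.
For each, compute codeword c = mG in F_2^4, then tally its weight.
  m = 00 → c = 0000, weight = 0.
  m = 10 → c = 0011, weight = 2.
  m = 01 → c = 1101, weight = 3.
  m = 11 → c = 1110, weight = 3.
Tally weights:
  weight 0: 1 codewords.
  weight 2: 1 codewords.
  weight 3: 2 codewords.
Minimum distance d = smallest w > 0 with A_w > 0 = 2.
Sanity: Σ A_w = 4 = 2^2 = 4 ✓.


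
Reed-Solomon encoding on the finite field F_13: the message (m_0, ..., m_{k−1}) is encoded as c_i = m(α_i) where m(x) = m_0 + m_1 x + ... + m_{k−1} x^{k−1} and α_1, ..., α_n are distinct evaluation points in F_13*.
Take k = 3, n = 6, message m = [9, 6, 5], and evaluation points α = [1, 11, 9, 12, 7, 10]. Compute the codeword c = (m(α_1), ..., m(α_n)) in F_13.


c = [7, 4, 0, 8, 10, 10]

Message polynomial: m(x) = 9 + 6·x + 5·x^2 (mod 13).
For each evaluation point α_i, compute m(α_i) mod 13:
  α_1 = 1: Horner steps 5 → 11 → 7, so m(1) = 7.
  α_2 = 11: Horner steps 5 → 9 → 4, so m(11) = 4.
  α_3 = 9: Horner steps 5 → 12 → 0, so m(9) = 0.
  α_4 = 12: Horner steps 5 → 1 → 8, so m(12) = 8.
  α_5 = 7: Horner steps 5 → 2 → 10, so m(7) = 10.
  α_6 = 10: Horner steps 5 → 4 → 10, so m(10) = 10.
Codeword c = [7, 4, 0, 8, 10, 10] ∈ F_13^6.


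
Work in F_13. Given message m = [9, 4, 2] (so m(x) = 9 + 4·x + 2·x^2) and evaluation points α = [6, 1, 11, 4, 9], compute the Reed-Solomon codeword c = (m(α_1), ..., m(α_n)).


c = [1, 2, 9, 5, 12]

Message polynomial: m(x) = 9 + 4·x + 2·x^2 (mod 13).
For each evaluation point α_i, compute m(α_i) mod 13:
  α_1 = 6: Horner steps 2 → 3 → 1, so m(6) = 1.
  α_2 = 1: Horner steps 2 → 6 → 2, so m(1) = 2.
  α_3 = 11: Horner steps 2 → 0 → 9, so m(11) = 9.
  α_4 = 4: Horner steps 2 → 12 → 5, so m(4) = 5.
  α_5 = 9: Horner steps 2 → 9 → 12, so m(9) = 12.
Codeword c = [1, 2, 9, 5, 12] ∈ F_13^5.


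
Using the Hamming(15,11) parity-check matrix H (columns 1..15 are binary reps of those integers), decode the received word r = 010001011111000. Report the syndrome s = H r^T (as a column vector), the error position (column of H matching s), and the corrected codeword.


s = (1, 0, 0, 0)^T, error position = 8, corrected codeword c = 010001001111000

Compute s = H r^T mod 2 one row at a time:
  s_1 = 1 + 1 + 1 + 1 + 1 + 0 + 0 + 0 = 5 ≡ 1 (mod 2).
  s_2 = 0 + 0 + 1 + 0 + 1 + 0 + 0 + 0 = 2 ≡ 0 (mod 2).
  s_3 = 1 + 0 + 1 + 0 + 1 + 1 + 0 + 0 = 4 ≡ 0 (mod 2).
  s_4 = 0 + 0 + 0 + 0 + 1 + 1 + 0 + 0 = 2 ≡ 0 (mod 2).
s = (1, 0, 0, 0)^T — this equals column 8 of H (binary 1000), so error is at position 8.
Correct: flip bit 8 of r = 010001011111000 to get c = 010001001111000.


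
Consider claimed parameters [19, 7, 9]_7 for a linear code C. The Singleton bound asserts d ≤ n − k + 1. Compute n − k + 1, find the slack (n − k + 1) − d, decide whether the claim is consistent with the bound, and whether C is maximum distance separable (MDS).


Singleton RHS = n − k + 1 = 13, slack = 4, bound satisfied, not MDS.

Singleton bound: d ≤ n − k + 1.
Here n = 19, k = 7, so n − k + 1 = 13.
Given d = 9, check d ≤ 13: YES.
Slack = (n − k + 1) − d = 4.
The code is NOT MDS (slack = 4 > 0).
Description: the claimed parameters are [19, 7, 9]_7; such a code would be non-MDS.


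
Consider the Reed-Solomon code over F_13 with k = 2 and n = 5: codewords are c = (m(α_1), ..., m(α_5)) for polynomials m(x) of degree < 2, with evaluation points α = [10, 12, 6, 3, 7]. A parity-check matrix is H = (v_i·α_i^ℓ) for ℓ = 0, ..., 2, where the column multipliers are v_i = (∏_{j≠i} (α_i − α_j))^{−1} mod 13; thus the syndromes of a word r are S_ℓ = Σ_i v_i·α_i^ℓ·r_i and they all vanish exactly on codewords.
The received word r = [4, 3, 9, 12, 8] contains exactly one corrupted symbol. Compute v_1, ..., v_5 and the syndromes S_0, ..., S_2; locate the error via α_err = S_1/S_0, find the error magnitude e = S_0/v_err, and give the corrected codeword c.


S = (12, 3, 4), error at position 1, error magnitude e = 12, c = [5, 3, 9, 12, 8].

Step 1: column multipliers v_i = (∏_{j≠i}(α_i − α_j))^{−1} mod 13.
  i = 1 (α = 10): (10−12)(10−6)(10−3)(10−7) = (−2)·4·7·3 = −168 ≡ 1, so v_1 = 1^{−1} = 1 (mod 13).
  i = 2 (α = 12): (12−10)(12−6)(12−3)(12−7) = 2·6·9·5 = 540 ≡ 7, so v_2 = 7^{−1} = 2 (mod 13).
  i = 3 (α = 6): (6−10)(6−12)(6−3)(6−7) = (−4)·(−6)·3·(−1) = −72 ≡ 6, so v_3 = 6^{−1} = 11 (mod 13).
  i = 4 (α = 3): (3−10)(3−12)(3−6)(3−7) = (−7)·(−9)·(−3)·(−4) = 756 ≡ 2, so v_4 = 2^{−1} = 7 (mod 13).
  i = 5 (α = 7): (7−10)(7−12)(7−6)(7−3) = (−3)·(−5)·1·4 = 60 ≡ 8, so v_5 = 8^{−1} = 5 (mod 13).
  v = [1, 2, 11, 7, 5].
Step 2: syndromes of r = [4, 3, 9, 12, 8] (all sums mod 13).
  S_0 = Σ v_i r_i = 1·4 + 2·3 + 11·9 + 7·12 + 5·8 = 233 ≡ 12.
  S_1 = Σ v_i α_i r_i = 1·10·4 + 2·12·3 + 11·6·9 + 7·3·12 + 5·7·8 = 1238 ≡ 3.
  α_i^2 mod 13 = [9, 1, 10, 9, 10].
  S_2 = Σ v_i α_i^2 r_i = 1·9·4 + 2·1·3 + 11·10·9 + 7·9·12 + 5·10·8 = 2188 ≡ 4.
  S = (12, 3, 4) ≠ 0, so r is not a codeword (an error is present).
Step 3: locate the error. For a single error e at position i, S_ℓ = v_i·e·α_i^ℓ, so α_err = S_1/S_0.
  S_0^{−1} = 12^{−1} = 12 (mod 13), so α_err = 3·12 = 36 ≡ 10 = α_1. Error position i = 1.
  Consistency check: S_2/S_1 = 4·9 = 36 ≡ 10 = α_err ✓ (single-error assumption holds).
Step 4: error magnitude e = S_0/v_1 = S_0·∏_{j≠1}(α_1 − α_j) = 12·1 = 12 ≡ 12 (mod 13).
Step 5: correct position 1: c_1 = r_1 − e = 4 − 12 ≡ 5 (mod 13). Hence c = [5, 3, 9, 12, 8].
  Check: interpolating c through the α_i gives m(x) = 2 + 12·x (degree < 2) with m(α_i) = c_i for every i, so c is indeed a codeword.


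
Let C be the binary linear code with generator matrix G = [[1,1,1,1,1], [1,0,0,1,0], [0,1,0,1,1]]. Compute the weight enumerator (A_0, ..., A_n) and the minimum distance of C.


Weight distribution: A_0 = 1, A_2 = 3, A_3 = 3, A_5 = 1. Minimum distance d = 2.

Enumerate all 2^3 = 8 messages m ∈ F_2^3.
For each, compute codeword c = mG in F_2^5, then tally its weight.
  m = 000 → c = 00000, weight = 0.
  m = 100 → c = 11111, weight = 5.
  m = 010 → c = 10010, weight = 2.
  m = 110 → c = 01101, weight = 3.
  m = 001 → c = 01011, weight = 3.
  m = 101 → c = 10100, weight = 2.
  m = 011 → c = 11001, weight = 3.
  m = 111 → c = 00110, weight = 2.
Tally weights:
  weight 0: 1 codewords.
  weight 2: 3 codewords.
  weight 3: 3 codewords.
  weight 5: 1 codewords.
Minimum distance d = smallest w > 0 with A_w > 0 = 2.
Sanity: Σ A_w = 8 = 2^3 = 8 ✓.


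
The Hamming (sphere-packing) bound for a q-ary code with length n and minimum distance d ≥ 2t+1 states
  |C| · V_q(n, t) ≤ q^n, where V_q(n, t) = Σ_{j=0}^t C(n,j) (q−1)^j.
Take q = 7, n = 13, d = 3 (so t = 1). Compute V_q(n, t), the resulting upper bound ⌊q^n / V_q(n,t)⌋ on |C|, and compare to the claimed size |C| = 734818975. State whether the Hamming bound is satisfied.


V_q(n, t) = 79, q^n = 96889010407, Hamming bound = 1226443169, |C| = 734818975 ≤ bound (satisfied).

Step 1: Compute V_q(n, t) = Σ_{j=0}^1 C(n, j) (q−1)^j.
  j = 0: C(13,0)·(6)^0 = 1·1 = 1.
  j = 1: C(13,1)·(6)^1 = 13·6 = 78.
  V_q(n, t) = 1 + 78 = 79.
Step 2: q^n = 7^13 = 96889010407.
Step 3: Hamming bound ⌊q^n / V_q(n,t)⌋ = ⌊96889010407/79⌋ = 1226443169.
Step 4: Compare |C| = 734818975 to 1226443169: satisfied.
The claimed |C| lies below the Hamming bound.


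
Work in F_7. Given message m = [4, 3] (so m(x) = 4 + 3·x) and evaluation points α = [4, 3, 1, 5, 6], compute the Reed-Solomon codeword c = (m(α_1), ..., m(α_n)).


c = [2, 6, 0, 5, 1]

Message polynomial: m(x) = 4 + 3·x (mod 7).
For each evaluation point α_i, compute m(α_i) mod 7:
  α_1 = 4: Horner steps 3 → 2, so m(4) = 2.
  α_2 = 3: Horner steps 3 → 6, so m(3) = 6.
  α_3 = 1: Horner steps 3 → 0, so m(1) = 0.
  α_4 = 5: Horner steps 3 → 5, so m(5) = 5.
  α_5 = 6: Horner steps 3 → 1, so m(6) = 1.
Codeword c = [2, 6, 0, 5, 1] ∈ F_7^5.


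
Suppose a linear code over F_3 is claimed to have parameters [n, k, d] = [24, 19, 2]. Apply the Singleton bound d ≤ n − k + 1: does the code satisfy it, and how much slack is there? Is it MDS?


Singleton RHS = n − k + 1 = 6, slack = 4, bound satisfied, not MDS.

Singleton bound: d ≤ n − k + 1.
Here n = 24, k = 19, so n − k + 1 = 6.
Given d = 2, check d ≤ 6: YES.
Slack = (n − k + 1) − d = 4.
The code is NOT MDS (slack = 4 > 0).
Description: the claimed parameters are [24, 19, 2]_3; such a code would be non-MDS.


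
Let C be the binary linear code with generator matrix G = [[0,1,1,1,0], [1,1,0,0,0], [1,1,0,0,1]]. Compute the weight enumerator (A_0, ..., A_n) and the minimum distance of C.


Weight distribution: A_0 = 1, A_1 = 1, A_2 = 1, A_3 = 3, A_4 = 2. Minimum distance d = 1.

Enumerate all 2^3 = 8 messages m ∈ F_2^3.
For each, compute codeword c = mG in F_2^5, then tally its weight.
  m = 000 → c = 00000, weight = 0.
  m = 100 → c = 01110, weight = 3.
  m = 010 → c = 11000, weight = 2.
  m = 110 → c = 10110, weight = 3.
  m = 001 → c = 11001, weight = 3.
  m = 101 → c = 10111, weight = 4.
  m = 011 → c = 00001, weight = 1.
  m = 111 → c = 01111, weight = 4.
Tally weights:
  weight 0: 1 codewords.
  weight 1: 1 codewords.
  weight 2: 1 codewords.
  weight 3: 3 codewords.
  weight 4: 2 codewords.
Minimum distance d = smallest w > 0 with A_w > 0 = 1.
Sanity: Σ A_w = 8 = 2^3 = 8 ✓.


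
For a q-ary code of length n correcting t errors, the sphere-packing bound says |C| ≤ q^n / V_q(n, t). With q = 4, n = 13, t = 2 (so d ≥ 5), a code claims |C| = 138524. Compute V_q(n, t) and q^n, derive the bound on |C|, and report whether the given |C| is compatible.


V_q(n, t) = 742, q^n = 67108864, Hamming bound = 90443, |C| = 138524 > bound (violated).

Step 1: Compute V_q(n, t) = Σ_{j=0}^2 C(n, j) (q−1)^j.
  j = 0: C(13,0)·(3)^0 = 1·1 = 1.
  j = 1: C(13,1)·(3)^1 = 13·3 = 39.
  j = 2: C(13,2)·(3)^2 = 78·9 = 702.
  V_q(n, t) = 1 + 39 + 702 = 742.
Step 2: q^n = 4^13 = 67108864.
Step 3: Hamming bound ⌊q^n / V_q(n,t)⌋ = ⌊67108864/742⌋ = 90443.
Step 4: Compare |C| = 138524 to 90443: violated.
The claimed |C| lies above the Hamming bound, so no 4-ary code of length 13 with d ≥ 5 can have 138524 codewords.


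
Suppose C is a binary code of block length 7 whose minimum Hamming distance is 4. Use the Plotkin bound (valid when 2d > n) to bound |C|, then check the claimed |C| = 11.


Plotkin bound M ≤ 8; given |C| = 11 > bound (violated).

Check applicability: 2d = 8, n = 7.
2d − n = 1 > 0, so Plotkin applies.
Compute d/(2d−n) = 4/1 ≈ 4.0000.
⌊d/(2d−n)⌋ = 4.
Plotkin bound: M ≤ 2·4 = 8.
Given |C| = 11, check: VIOLATED.
This |C| is above the Plotkin bound, so no binary code with n = 7, d = 4 and 11 codewords exists.


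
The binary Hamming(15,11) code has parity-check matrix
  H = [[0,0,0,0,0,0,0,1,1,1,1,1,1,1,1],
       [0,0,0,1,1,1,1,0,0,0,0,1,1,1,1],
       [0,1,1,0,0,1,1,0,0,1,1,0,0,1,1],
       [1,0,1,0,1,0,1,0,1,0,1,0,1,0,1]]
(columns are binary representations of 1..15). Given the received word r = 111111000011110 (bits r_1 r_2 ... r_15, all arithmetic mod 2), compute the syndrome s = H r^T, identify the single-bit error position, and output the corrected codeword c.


s = (0, 0, 1, 1)^T, error position = 3, corrected codeword c = 110111000011110

Compute s = H r^T mod 2 one row at a time:
  s_1 = 0 + 0 + 0 + 1 + 1 + 1 + 1 + 0 = 4 ≡ 0 (mod 2).
  s_2 = 1 + 1 + 1 + 0 + 1 + 1 + 1 + 0 = 6 ≡ 0 (mod 2).
  s_3 = 1 + 1 + 1 + 0 + 0 + 1 + 1 + 0 = 5 ≡ 1 (mod 2).
  s_4 = 1 + 1 + 1 + 0 + 0 + 1 + 1 + 0 = 5 ≡ 1 (mod 2).
s = (0, 0, 1, 1)^T — this equals column 3 of H (binary 0011), so error is at position 3.
Correct: flip bit 3 of r = 111111000011110 to get c = 110111000011110.


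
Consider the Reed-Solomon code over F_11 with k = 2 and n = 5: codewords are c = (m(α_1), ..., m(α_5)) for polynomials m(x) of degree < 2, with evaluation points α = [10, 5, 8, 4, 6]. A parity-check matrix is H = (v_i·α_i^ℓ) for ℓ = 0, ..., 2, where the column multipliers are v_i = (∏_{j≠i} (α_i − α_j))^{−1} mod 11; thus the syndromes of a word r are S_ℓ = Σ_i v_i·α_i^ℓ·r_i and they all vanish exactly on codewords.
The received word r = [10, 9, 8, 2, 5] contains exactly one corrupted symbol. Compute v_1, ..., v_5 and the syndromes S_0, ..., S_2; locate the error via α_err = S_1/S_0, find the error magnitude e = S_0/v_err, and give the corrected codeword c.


S = (6, 5, 6), error at position 1, error magnitude e = 10, c = [0, 9, 8, 2, 5].

Step 1: column multipliers v_i = (∏_{j≠i}(α_i − α_j))^{−1} mod 11.
  i = 1 (α = 10): (10−5)(10−8)(10−4)(10−6) = 5·2·6·4 = 240 ≡ 9, so v_1 = 9^{−1} = 5 (mod 11).
  i = 2 (α = 5): (5−10)(5−8)(5−4)(5−6) = (−5)·(−3)·1·(−1) = −15 ≡ 7, so v_2 = 7^{−1} = 8 (mod 11).
  i = 3 (α = 8): (8−10)(8−5)(8−4)(8−6) = (−2)·3·4·2 = −48 ≡ 7, so v_3 = 7^{−1} = 8 (mod 11).
  i = 4 (α = 4): (4−10)(4−5)(4−8)(4−6) = (−6)·(−1)·(−4)·(−2) = 48 ≡ 4, so v_4 = 4^{−1} = 3 (mod 11).
  i = 5 (α = 6): (6−10)(6−5)(6−8)(6−4) = (−4)·1·(−2)·2 = 16 ≡ 5, so v_5 = 5^{−1} = 9 (mod 11).
  v = [5, 8, 8, 3, 9].
Step 2: syndromes of r = [10, 9, 8, 2, 5] (all sums mod 11).
  S_0 = Σ v_i r_i = 5·10 + 8·9 + 8·8 + 3·2 + 9·5 = 237 ≡ 6.
  S_1 = Σ v_i α_i r_i = 5·10·10 + 8·5·9 + 8·8·8 + 3·4·2 + 9·6·5 = 1666 ≡ 5.
  α_i^2 mod 11 = [1, 3, 9, 5, 3].
  S_2 = Σ v_i α_i^2 r_i = 5·1·10 + 8·3·9 + 8·9·8 + 3·5·2 + 9·3·5 = 1007 ≡ 6.
  S = (6, 5, 6) ≠ 0, so r is not a codeword (an error is present).
Step 3: locate the error. For a single error e at position i, S_ℓ = v_i·e·α_i^ℓ, so α_err = S_1/S_0.
  S_0^{−1} = 6^{−1} = 2 (mod 11), so α_err = 5·2 = 10 ≡ 10 = α_1. Error position i = 1.
  Consistency check: S_2/S_1 = 6·9 = 54 ≡ 10 = α_err ✓ (single-error assumption holds).
Step 4: error magnitude e = S_0/v_1 = S_0·∏_{j≠1}(α_1 − α_j) = 6·9 = 54 ≡ 10 (mod 11).
Step 5: correct position 1: c_1 = r_1 − e = 10 − 10 ≡ 0 (mod 11). Hence c = [0, 9, 8, 2, 5].
  Check: interpolating c through the α_i gives m(x) = 7 + 7·x (degree < 2) with m(α_i) = c_i for every i, so c is indeed a codeword.


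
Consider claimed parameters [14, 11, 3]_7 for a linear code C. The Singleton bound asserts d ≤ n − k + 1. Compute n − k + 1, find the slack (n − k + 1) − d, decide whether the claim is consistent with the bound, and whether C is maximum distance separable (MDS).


Singleton RHS = n − k + 1 = 4, slack = 1, bound satisfied, not MDS.

Singleton bound: d ≤ n − k + 1.
Here n = 14, k = 11, so n − k + 1 = 4.
Given d = 3, check d ≤ 4: YES.
Slack = (n − k + 1) − d = 1.
The code is NOT MDS (slack = 1 > 0).
Description: the claimed parameters are [14, 11, 3]_7; such a code would be non-MDS.


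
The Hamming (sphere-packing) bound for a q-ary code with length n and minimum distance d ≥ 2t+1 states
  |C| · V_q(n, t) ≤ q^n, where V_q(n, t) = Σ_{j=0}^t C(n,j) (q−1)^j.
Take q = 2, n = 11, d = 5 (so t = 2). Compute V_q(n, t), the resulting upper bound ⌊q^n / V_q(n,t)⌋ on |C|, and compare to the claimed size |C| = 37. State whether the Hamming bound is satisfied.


V_q(n, t) = 67, q^n = 2048, Hamming bound = 30, |C| = 37 > bound (violated).

Step 1: Compute V_q(n, t) = Σ_{j=0}^2 C(n, j) (q−1)^j.
  j = 0: C(11,0)·(1)^0 = 1·1 = 1.
  j = 1: C(11,1)·(1)^1 = 11·1 = 11.
  j = 2: C(11,2)·(1)^2 = 55·1 = 55.
  V_q(n, t) = 1 + 11 + 55 = 67.
Step 2: q^n = 2^11 = 2048.
Step 3: Hamming bound ⌊q^n / V_q(n,t)⌋ = ⌊2048/67⌋ = 30.
Step 4: Compare |C| = 37 to 30: violated.
The claimed |C| lies above the Hamming bound, so no 2-ary code of length 11 with d ≥ 5 can have 37 codewords.


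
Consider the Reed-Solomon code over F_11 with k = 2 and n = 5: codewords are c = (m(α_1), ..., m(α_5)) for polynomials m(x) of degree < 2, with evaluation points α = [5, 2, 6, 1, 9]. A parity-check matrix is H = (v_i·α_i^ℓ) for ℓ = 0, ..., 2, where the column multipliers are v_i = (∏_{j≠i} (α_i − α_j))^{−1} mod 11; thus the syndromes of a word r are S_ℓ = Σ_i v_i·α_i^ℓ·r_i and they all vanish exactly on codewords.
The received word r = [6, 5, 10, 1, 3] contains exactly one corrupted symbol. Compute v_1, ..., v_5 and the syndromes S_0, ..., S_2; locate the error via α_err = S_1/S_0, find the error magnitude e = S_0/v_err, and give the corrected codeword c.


S = (3, 5, 1), error at position 5, error magnitude e = 3, c = [6, 5, 10, 1, 0].

Step 1: column multipliers v_i = (∏_{j≠i}(α_i − α_j))^{−1} mod 11.
  i = 1 (α = 5): (5−2)(5−6)(5−1)(5−9) = 3·(−1)·4·(−4) = 48 ≡ 4, so v_1 = 4^{−1} = 3 (mod 11).
  i = 2 (α = 2): (2−5)(2−6)(2−1)(2−9) = (−3)·(−4)·1·(−7) = −84 ≡ 4, so v_2 = 4^{−1} = 3 (mod 11).
  i = 3 (α = 6): (6−5)(6−2)(6−1)(6−9) = 1·4·5·(−3) = −60 ≡ 6, so v_3 = 6^{−1} = 2 (mod 11).
  i = 4 (α = 1): (1−5)(1−2)(1−6)(1−9) = (−4)·(−1)·(−5)·(−8) = 160 ≡ 6, so v_4 = 6^{−1} = 2 (mod 11).
  i = 5 (α = 9): (9−5)(9−2)(9−6)(9−1) = 4·7·3·8 = 672 ≡ 1, so v_5 = 1^{−1} = 1 (mod 11).
  v = [3, 3, 2, 2, 1].
Step 2: syndromes of r = [6, 5, 10, 1, 3] (all sums mod 11).
  S_0 = Σ v_i r_i = 3·6 + 3·5 + 2·10 + 2·1 + 1·3 = 58 ≡ 3.
  S_1 = Σ v_i α_i r_i = 3·5·6 + 3·2·5 + 2·6·10 + 2·1·1 + 1·9·3 = 269 ≡ 5.
  α_i^2 mod 11 = [3, 4, 3, 1, 4].
  S_2 = Σ v_i α_i^2 r_i = 3·3·6 + 3·4·5 + 2·3·10 + 2·1·1 + 1·4·3 = 188 ≡ 1.
  S = (3, 5, 1) ≠ 0, so r is not a codeword (an error is present).
Step 3: locate the error. For a single error e at position i, S_ℓ = v_i·e·α_i^ℓ, so α_err = S_1/S_0.
  S_0^{−1} = 3^{−1} = 4 (mod 11), so α_err = 5·4 = 20 ≡ 9 = α_5. Error position i = 5.
  Consistency check: S_2/S_1 = 1·9 = 9 ≡ 9 = α_err ✓ (single-error assumption holds).
Step 4: error magnitude e = S_0/v_5 = S_0·∏_{j≠5}(α_5 − α_j) = 3·1 = 3 ≡ 3 (mod 11).
Step 5: correct position 5: c_5 = r_5 − e = 3 − 3 ≡ 0 (mod 11). Hence c = [6, 5, 10, 1, 0].
  Check: interpolating c through the α_i gives m(x) = 8 + 4·x (degree < 2) with m(α_i) = c_i for every i, so c is indeed a codeword.


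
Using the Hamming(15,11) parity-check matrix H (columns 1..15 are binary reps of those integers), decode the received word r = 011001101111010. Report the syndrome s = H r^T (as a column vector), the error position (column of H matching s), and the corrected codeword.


s = (1, 0, 1, 0)^T, error position = 10, corrected codeword c = 011001101011010

Compute s = H r^T mod 2 one row at a time:
  s_1 = 0 + 1 + 1 + 1 + 1 + 0 + 1 + 0 = 5 ≡ 1 (mod 2).
  s_2 = 0 + 0 + 1 + 1 + 1 + 0 + 1 + 0 = 4 ≡ 0 (mod 2).
  s_3 = 1 + 1 + 1 + 1 + 1 + 1 + 1 + 0 = 7 ≡ 1 (mod 2).
  s_4 = 0 + 1 + 0 + 1 + 1 + 1 + 0 + 0 = 4 ≡ 0 (mod 2).
s = (1, 0, 1, 0)^T — this equals column 10 of H (binary 1010), so error is at position 10.
Correct: flip bit 10 of r = 011001101111010 to get c = 011001101011010.


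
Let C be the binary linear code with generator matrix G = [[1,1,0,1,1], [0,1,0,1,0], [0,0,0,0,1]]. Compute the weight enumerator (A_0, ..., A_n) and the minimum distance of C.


Weight distribution: A_0 = 1, A_1 = 2, A_2 = 2, A_3 = 2, A_4 = 1. Minimum distance d = 1.

Enumerate all 2^3 = 8 messages m ∈ F_2^3.
For each, compute codeword c = mG in F_2^5, then tally its weight.
  m = 000 → c = 00000, weight = 0.
  m = 100 → c = 11011, weight = 4.
  m = 010 → c = 01010, weight = 2.
  m = 110 → c = 10001, weight = 2.
  m = 001 → c = 00001, weight = 1.
  m = 101 → c = 11010, weight = 3.
  m = 011 → c = 01011, weight = 3.
  m = 111 → c = 10000, weight = 1.
Tally weights:
  weight 0: 1 codewords.
  weight 1: 2 codewords.
  weight 2: 2 codewords.
  weight 3: 2 codewords.
  weight 4: 1 codewords.
Minimum distance d = smallest w > 0 with A_w > 0 = 1.
Sanity: Σ A_w = 8 = 2^3 = 8 ✓.


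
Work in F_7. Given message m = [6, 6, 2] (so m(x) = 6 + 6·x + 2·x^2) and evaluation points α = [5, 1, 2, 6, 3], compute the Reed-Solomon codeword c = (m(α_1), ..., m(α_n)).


c = [2, 0, 5, 2, 0]

Message polynomial: m(x) = 6 + 6·x + 2·x^2 (mod 7).
For each evaluation point α_i, compute m(α_i) mod 7:
  α_1 = 5: Horner steps 2 → 2 → 2, so m(5) = 2.
  α_2 = 1: Horner steps 2 → 1 → 0, so m(1) = 0.
  α_3 = 2: Horner steps 2 → 3 → 5, so m(2) = 5.
  α_4 = 6: Horner steps 2 → 4 → 2, so m(6) = 2.
  α_5 = 3: Horner steps 2 → 5 → 0, so m(3) = 0.
Codeword c = [2, 0, 5, 2, 0] ∈ F_7^5.


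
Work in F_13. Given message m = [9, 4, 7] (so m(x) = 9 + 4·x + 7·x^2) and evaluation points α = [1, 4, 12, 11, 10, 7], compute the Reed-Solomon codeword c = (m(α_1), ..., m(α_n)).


c = [7, 7, 12, 3, 8, 3]

Message polynomial: m(x) = 9 + 4·x + 7·x^2 (mod 13).
For each evaluation point α_i, compute m(α_i) mod 13:
  α_1 = 1: Horner steps 7 → 11 → 7, so m(1) = 7.
  α_2 = 4: Horner steps 7 → 6 → 7, so m(4) = 7.
  α_3 = 12: Horner steps 7 → 10 → 12, so m(12) = 12.
  α_4 = 11: Horner steps 7 → 3 → 3, so m(11) = 3.
  α_5 = 10: Horner steps 7 → 9 → 8, so m(10) = 8.
  α_6 = 7: Horner steps 7 → 1 → 3, so m(7) = 3.
Codeword c = [7, 7, 12, 3, 8, 3] ∈ F_13^6.


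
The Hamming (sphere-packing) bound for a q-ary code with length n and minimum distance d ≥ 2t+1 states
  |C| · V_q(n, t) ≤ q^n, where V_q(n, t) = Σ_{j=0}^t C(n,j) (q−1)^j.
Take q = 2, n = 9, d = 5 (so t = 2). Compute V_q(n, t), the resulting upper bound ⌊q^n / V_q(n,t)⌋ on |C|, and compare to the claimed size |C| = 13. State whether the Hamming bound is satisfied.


V_q(n, t) = 46, q^n = 512, Hamming bound = 11, |C| = 13 > bound (violated).

Step 1: Compute V_q(n, t) = Σ_{j=0}^2 C(n, j) (q−1)^j.
  j = 0: C(9,0)·(1)^0 = 1·1 = 1.
  j = 1: C(9,1)·(1)^1 = 9·1 = 9.
  j = 2: C(9,2)·(1)^2 = 36·1 = 36.
  V_q(n, t) = 1 + 9 + 36 = 46.
Step 2: q^n = 2^9 = 512.
Step 3: Hamming bound ⌊q^n / V_q(n,t)⌋ = ⌊512/46⌋ = 11.
Step 4: Compare |C| = 13 to 11: violated.
The claimed |C| lies above the Hamming bound, so no 2-ary code of length 9 with d ≥ 5 can have 13 codewords.


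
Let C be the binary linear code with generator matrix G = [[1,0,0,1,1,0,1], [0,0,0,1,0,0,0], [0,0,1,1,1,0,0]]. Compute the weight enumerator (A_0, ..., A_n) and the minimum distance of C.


Weight distribution: A_0 = 1, A_1 = 1, A_2 = 1, A_3 = 3, A_4 = 2. Minimum distance d = 1.

Enumerate all 2^3 = 8 messages m ∈ F_2^3.
For each, compute codeword c = mG in F_2^7, then tally its weight.
  m = 000 → c = 0000000, weight = 0.
  m = 100 → c = 1001101, weight = 4.
  m = 010 → c = 0001000, weight = 1.
  m = 110 → c = 1000101, weight = 3.
  m = 001 → c = 0011100, weight = 3.
  m = 101 → c = 1010001, weight = 3.
  m = 011 → c = 0010100, weight = 2.
  m = 111 → c = 1011001, weight = 4.
Tally weights:
  weight 0: 1 codewords.
  weight 1: 1 codewords.
  weight 2: 1 codewords.
  weight 3: 3 codewords.
  weight 4: 2 codewords.
Minimum distance d = smallest w > 0 with A_w > 0 = 1.
Sanity: Σ A_w = 8 = 2^3 = 8 ✓.


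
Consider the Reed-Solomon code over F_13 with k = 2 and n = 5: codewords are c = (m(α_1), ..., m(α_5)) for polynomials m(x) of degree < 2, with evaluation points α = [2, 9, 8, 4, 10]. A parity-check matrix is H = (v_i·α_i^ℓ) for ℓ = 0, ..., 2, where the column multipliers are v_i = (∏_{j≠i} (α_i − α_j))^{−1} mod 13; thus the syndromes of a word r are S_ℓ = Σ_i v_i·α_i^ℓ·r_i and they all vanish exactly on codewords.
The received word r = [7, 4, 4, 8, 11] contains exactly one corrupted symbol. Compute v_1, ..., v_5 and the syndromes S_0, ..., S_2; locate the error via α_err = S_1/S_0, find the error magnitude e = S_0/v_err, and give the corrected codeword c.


S = (8, 12, 5), error at position 3, error magnitude e = 7, c = [7, 4, 10, 8, 11].

Step 1: column multipliers v_i = (∏_{j≠i}(α_i − α_j))^{−1} mod 13.
  i = 1 (α = 2): (2−9)(2−8)(2−4)(2−10) = (−7)·(−6)·(−2)·(−8) = 672 ≡ 9, so v_1 = 9^{−1} = 3 (mod 13).
  i = 2 (α = 9): (9−2)(9−8)(9−4)(9−10) = 7·1·5·(−1) = −35 ≡ 4, so v_2 = 4^{−1} = 10 (mod 13).
  i = 3 (α = 8): (8−2)(8−9)(8−4)(8−10) = 6·(−1)·4·(−2) = 48 ≡ 9, so v_3 = 9^{−1} = 3 (mod 13).
  i = 4 (α = 4): (4−2)(4−9)(4−8)(4−10) = 2·(−5)·(−4)·(−6) = −240 ≡ 7, so v_4 = 7^{−1} = 2 (mod 13).
  i = 5 (α = 10): (10−2)(10−9)(10−8)(10−4) = 8·1·2·6 = 96 ≡ 5, so v_5 = 5^{−1} = 8 (mod 13).
  v = [3, 10, 3, 2, 8].
Step 2: syndromes of r = [7, 4, 4, 8, 11] (all sums mod 13).
  S_0 = Σ v_i r_i = 3·7 + 10·4 + 3·4 + 2·8 + 8·11 = 177 ≡ 8.
  S_1 = Σ v_i α_i r_i = 3·2·7 + 10·9·4 + 3·8·4 + 2·4·8 + 8·10·11 = 1442 ≡ 12.
  α_i^2 mod 13 = [4, 3, 12, 3, 9].
  S_2 = Σ v_i α_i^2 r_i = 3·4·7 + 10·3·4 + 3·12·4 + 2·3·8 + 8·9·11 = 1188 ≡ 5.
  S = (8, 12, 5) ≠ 0, so r is not a codeword (an error is present).
Step 3: locate the error. For a single error e at position i, S_ℓ = v_i·e·α_i^ℓ, so α_err = S_1/S_0.
  S_0^{−1} = 8^{−1} = 5 (mod 13), so α_err = 12·5 = 60 ≡ 8 = α_3. Error position i = 3.
  Consistency check: S_2/S_1 = 5·12 = 60 ≡ 8 = α_err ✓ (single-error assumption holds).
Step 4: error magnitude e = S_0/v_3 = S_0·∏_{j≠3}(α_3 − α_j) = 8·9 = 72 ≡ 7 (mod 13).
Step 5: correct position 3: c_3 = r_3 − e = 4 − 7 ≡ 10 (mod 13). Hence c = [7, 4, 10, 8, 11].
  Check: interpolating c through the α_i gives m(x) = 6 + 7·x (degree < 2) with m(α_i) = c_i for every i, so c is indeed a codeword.


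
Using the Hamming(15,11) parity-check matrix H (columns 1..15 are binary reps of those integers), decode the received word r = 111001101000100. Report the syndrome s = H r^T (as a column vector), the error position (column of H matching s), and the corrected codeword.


s = (0, 1, 0, 1)^T, error position = 5, corrected codeword c = 111011101000100

Compute s = H r^T mod 2 one row at a time:
  s_1 = 0 + 1 + 0 + 0 + 0 + 1 + 0 + 0 = 2 ≡ 0 (mod 2).
  s_2 = 0 + 0 + 1 + 1 + 0 + 1 + 0 + 0 = 3 ≡ 1 (mod 2).
  s_3 = 1 + 1 + 1 + 1 + 0 + 0 + 0 + 0 = 4 ≡ 0 (mod 2).
  s_4 = 1 + 1 + 0 + 1 + 1 + 0 + 1 + 0 = 5 ≡ 1 (mod 2).
s = (0, 1, 0, 1)^T — this equals column 5 of H (binary 0101), so error is at position 5.
Correct: flip bit 5 of r = 111001101000100 to get c = 111011101000100.


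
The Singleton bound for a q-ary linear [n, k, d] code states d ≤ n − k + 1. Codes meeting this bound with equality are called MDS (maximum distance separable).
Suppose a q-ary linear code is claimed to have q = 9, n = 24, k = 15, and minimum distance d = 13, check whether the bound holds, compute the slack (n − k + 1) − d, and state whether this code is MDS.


Singleton RHS = n − k + 1 = 10, slack = -3, bound violated (no such code; not MDS).

Singleton bound: d ≤ n − k + 1.
Here n = 24, k = 15, so n − k + 1 = 10.
Given d = 13, check d ≤ 10: NO.
Slack = (n − k + 1) − d = -3.
The slack is negative: d = 13 exceeds n − k + 1 = 10 by 3, so the Singleton bound is violated and no linear [24, 15, 13]_9 code can exist. In particular it is not MDS (MDS requires d = n − k + 1 exactly).
Description: the claimed parameters are [24, 15, 13]_9; such a code would be impossible (violates the Singleton bound).


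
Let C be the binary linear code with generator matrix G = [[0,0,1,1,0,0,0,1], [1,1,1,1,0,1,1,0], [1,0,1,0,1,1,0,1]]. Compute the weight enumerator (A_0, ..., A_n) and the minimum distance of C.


Weight distribution: A_0 = 1, A_3 = 1, A_4 = 2, A_5 = 3, A_6 = 1. Minimum distance d = 3.

Enumerate all 2^3 = 8 messages m ∈ F_2^3.
For each, compute codeword c = mG in F_2^8, then tally its weight.
  m = 000 → c = 00000000, weight = 0.
  m = 100 → c = 00110001, weight = 3.
  m = 010 → c = 11110110, weight = 6.
  m = 110 → c = 11000111, weight = 5.
  m = 001 → c = 10101101, weight = 5.
  m = 101 → c = 10011100, weight = 4.
  m = 011 → c = 01011011, weight = 5.
  m = 111 → c = 01101010, weight = 4.
Tally weights:
  weight 0: 1 codewords.
  weight 3: 1 codewords.
  weight 4: 2 codewords.
  weight 5: 3 codewords.
  weight 6: 1 codewords.
Minimum distance d = smallest w > 0 with A_w > 0 = 3.
Sanity: Σ A_w = 8 = 2^3 = 8 ✓.


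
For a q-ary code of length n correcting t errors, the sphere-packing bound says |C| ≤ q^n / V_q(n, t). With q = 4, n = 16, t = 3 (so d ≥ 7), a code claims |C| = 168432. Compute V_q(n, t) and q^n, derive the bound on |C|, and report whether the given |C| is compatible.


V_q(n, t) = 16249, q^n = 4294967296, Hamming bound = 264321, |C| = 168432 ≤ bound (satisfied).

Step 1: Compute V_q(n, t) = Σ_{j=0}^3 C(n, j) (q−1)^j.
  j = 0: C(16,0)·(3)^0 = 1·1 = 1.
  j = 1: C(16,1)·(3)^1 = 16·3 = 48.
  j = 2: C(16,2)·(3)^2 = 120·9 = 1080.
  j = 3: C(16,3)·(3)^3 = 560·27 = 15120.
  V_q(n, t) = 1 + 48 + 1080 + 15120 = 16249.
Step 2: q^n = 4^16 = 4294967296.
Step 3: Hamming bound ⌊q^n / V_q(n,t)⌋ = ⌊4294967296/16249⌋ = 264321.
Step 4: Compare |C| = 168432 to 264321: satisfied.
The claimed |C| lies below the Hamming bound.


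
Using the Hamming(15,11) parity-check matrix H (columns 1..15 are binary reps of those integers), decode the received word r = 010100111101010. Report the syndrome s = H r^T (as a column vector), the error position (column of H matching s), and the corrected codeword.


s = (1, 0, 0, 0)^T, error position = 8, corrected codeword c = 010100101101010

Compute s = H r^T mod 2 one row at a time:
  s_1 = 1 + 1 + 1 + 0 + 1 + 0 + 1 + 0 = 5 ≡ 1 (mod 2).
  s_2 = 1 + 0 + 0 + 1 + 1 + 0 + 1 + 0 = 4 ≡ 0 (mod 2).
  s_3 = 1 + 0 + 0 + 1 + 1 + 0 + 1 + 0 = 4 ≡ 0 (mod 2).
  s_4 = 0 + 0 + 0 + 1 + 1 + 0 + 0 + 0 = 2 ≡ 0 (mod 2).
s = (1, 0, 0, 0)^T — this equals column 8 of H (binary 1000), so error is at position 8.
Correct: flip bit 8 of r = 010100111101010 to get c = 010100101101010.


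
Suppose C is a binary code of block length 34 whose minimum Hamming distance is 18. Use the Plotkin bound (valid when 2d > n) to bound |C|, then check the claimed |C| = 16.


Plotkin bound M ≤ 18; given |C| = 16 ≤ bound (satisfied).

Check applicability: 2d = 36, n = 34.
2d − n = 2 > 0, so Plotkin applies.
Compute d/(2d−n) = 18/2 ≈ 9.0000.
⌊d/(2d−n)⌋ = 9.
Plotkin bound: M ≤ 2·9 = 18.
Given |C| = 16, check: satisfied.
This |C| is below the Plotkin bound.


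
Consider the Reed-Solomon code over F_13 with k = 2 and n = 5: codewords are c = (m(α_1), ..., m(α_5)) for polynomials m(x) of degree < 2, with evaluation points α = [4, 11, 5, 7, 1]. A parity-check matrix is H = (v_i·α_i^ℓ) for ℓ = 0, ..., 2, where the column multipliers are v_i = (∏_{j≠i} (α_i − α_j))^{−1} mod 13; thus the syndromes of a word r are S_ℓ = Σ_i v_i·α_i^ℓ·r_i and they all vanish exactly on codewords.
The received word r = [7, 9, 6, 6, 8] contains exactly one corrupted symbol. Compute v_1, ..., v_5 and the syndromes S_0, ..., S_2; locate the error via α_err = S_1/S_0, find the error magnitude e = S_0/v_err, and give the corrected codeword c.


S = (11, 3, 2), error at position 3, error magnitude e = 8, c = [7, 9, 11, 6, 8].

Step 1: column multipliers v_i = (∏_{j≠i}(α_i − α_j))^{−1} mod 13.
  i = 1 (α = 4): (4−11)(4−5)(4−7)(4−1) = (−7)·(−1)·(−3)·3 = −63 ≡ 2, so v_1 = 2^{−1} = 7 (mod 13).
  i = 2 (α = 11): (11−4)(11−5)(11−7)(11−1) = 7·6·4·10 = 1680 ≡ 3, so v_2 = 3^{−1} = 9 (mod 13).
  i = 3 (α = 5): (5−4)(5−11)(5−7)(5−1) = 1·(−6)·(−2)·4 = 48 ≡ 9, so v_3 = 9^{−1} = 3 (mod 13).
  i = 4 (α = 7): (7−4)(7−11)(7−5)(7−1) = 3·(−4)·2·6 = −144 ≡ 12, so v_4 = 12^{−1} = 12 (mod 13).
  i = 5 (α = 1): (1−4)(1−11)(1−5)(1−7) = (−3)·(−10)·(−4)·(−6) = 720 ≡ 5, so v_5 = 5^{−1} = 8 (mod 13).
  v = [7, 9, 3, 12, 8].
Step 2: syndromes of r = [7, 9, 6, 6, 8] (all sums mod 13).
  S_0 = Σ v_i r_i = 7·7 + 9·9 + 3·6 + 12·6 + 8·8 = 284 ≡ 11.
  S_1 = Σ v_i α_i r_i = 7·4·7 + 9·11·9 + 3·5·6 + 12·7·6 + 8·1·8 = 1745 ≡ 3.
  α_i^2 mod 13 = [3, 4, 12, 10, 1].
  S_2 = Σ v_i α_i^2 r_i = 7·3·7 + 9·4·9 + 3·12·6 + 12·10·6 + 8·1·8 = 1471 ≡ 2.
  S = (11, 3, 2) ≠ 0, so r is not a codeword (an error is present).
Step 3: locate the error. For a single error e at position i, S_ℓ = v_i·e·α_i^ℓ, so α_err = S_1/S_0.
  S_0^{−1} = 11^{−1} = 6 (mod 13), so α_err = 3·6 = 18 ≡ 5 = α_3. Error position i = 3.
  Consistency check: S_2/S_1 = 2·9 = 18 ≡ 5 = α_err ✓ (single-error assumption holds).
Step 4: error magnitude e = S_0/v_3 = S_0·∏_{j≠3}(α_3 − α_j) = 11·9 = 99 ≡ 8 (mod 13).
Step 5: correct position 3: c_3 = r_3 − e = 6 − 8 ≡ 11 (mod 13). Hence c = [7, 9, 11, 6, 8].
  Check: interpolating c through the α_i gives m(x) = 4 + 4·x (degree < 2) with m(α_i) = c_i for every i, so c is indeed a codeword.


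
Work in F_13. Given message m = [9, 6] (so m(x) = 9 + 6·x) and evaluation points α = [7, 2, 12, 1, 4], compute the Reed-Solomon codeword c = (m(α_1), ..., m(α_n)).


c = [12, 8, 3, 2, 7]

Message polynomial: m(x) = 9 + 6·x (mod 13).
For each evaluation point α_i, compute m(α_i) mod 13:
  α_1 = 7: Horner steps 6 → 12, so m(7) = 12.
  α_2 = 2: Horner steps 6 → 8, so m(2) = 8.
  α_3 = 12: Horner steps 6 → 3, so m(12) = 3.
  α_4 = 1: Horner steps 6 → 2, so m(1) = 2.
  α_5 = 4: Horner steps 6 → 7, so m(4) = 7.
Codeword c = [12, 8, 3, 2, 7] ∈ F_13^5.


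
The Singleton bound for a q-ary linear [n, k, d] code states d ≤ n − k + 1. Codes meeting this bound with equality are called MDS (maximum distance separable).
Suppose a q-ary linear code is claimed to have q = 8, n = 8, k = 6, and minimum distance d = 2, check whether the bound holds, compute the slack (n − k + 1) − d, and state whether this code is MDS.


Singleton RHS = n − k + 1 = 3, slack = 1, bound satisfied, not MDS.

Singleton bound: d ≤ n − k + 1.
Here n = 8, k = 6, so n − k + 1 = 3.
Given d = 2, check d ≤ 3: YES.
Slack = (n − k + 1) − d = 1.
The code is NOT MDS (slack = 1 > 0).
Description: the claimed parameters are [8, 6, 2]_8; such a code would be non-MDS.


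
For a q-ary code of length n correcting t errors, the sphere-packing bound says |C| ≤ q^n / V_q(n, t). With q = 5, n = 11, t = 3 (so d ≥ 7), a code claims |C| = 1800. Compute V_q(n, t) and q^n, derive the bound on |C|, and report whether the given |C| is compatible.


V_q(n, t) = 11485, q^n = 48828125, Hamming bound = 4251, |C| = 1800 ≤ bound (satisfied).

Step 1: Compute V_q(n, t) = Σ_{j=0}^3 C(n, j) (q−1)^j.
  j = 0: C(11,0)·(4)^0 = 1·1 = 1.
  j = 1: C(11,1)·(4)^1 = 11·4 = 44.
  j = 2: C(11,2)·(4)^2 = 55·16 = 880.
  j = 3: C(11,3)·(4)^3 = 165·64 = 10560.
  V_q(n, t) = 1 + 44 + 880 + 10560 = 11485.
Step 2: q^n = 5^11 = 48828125.
Step 3: Hamming bound ⌊q^n / V_q(n,t)⌋ = ⌊48828125/11485⌋ = 4251.
Step 4: Compare |C| = 1800 to 4251: satisfied.
The claimed |C| lies below the Hamming bound.
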